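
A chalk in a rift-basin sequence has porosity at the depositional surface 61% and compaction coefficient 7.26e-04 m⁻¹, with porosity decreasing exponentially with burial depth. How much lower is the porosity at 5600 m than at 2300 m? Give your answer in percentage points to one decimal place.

10.4 percentage points

Working in km (1 km = 1000 m; k in km⁻¹ = k in m⁻¹ × 1000):
phi(2.3) = 0.61·e^(−0.726×2.3) = 0.1149
phi(5.6) = 0.61·e^(−0.726×5.6) = 0.0105
Δphi = 0.1149 − 0.0105 = 0.1044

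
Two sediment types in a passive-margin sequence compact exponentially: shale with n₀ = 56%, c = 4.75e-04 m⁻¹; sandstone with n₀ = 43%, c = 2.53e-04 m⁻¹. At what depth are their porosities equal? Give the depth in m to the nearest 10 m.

1190 m

Working in km (1 km = 1000 m; c in km⁻¹ = c in m⁻¹ × 1000):
Set n₀ₐ e^(−cₐd) = n₀ᵦ e^(−cᵦd) ⇒ ln(n₀ₐ/n₀ᵦ) = (cₐ − cᵦ)·d
d = ln(0.56/0.43) / (0.475 − 0.253) = 0.2642 / 0.222 = 1.190 km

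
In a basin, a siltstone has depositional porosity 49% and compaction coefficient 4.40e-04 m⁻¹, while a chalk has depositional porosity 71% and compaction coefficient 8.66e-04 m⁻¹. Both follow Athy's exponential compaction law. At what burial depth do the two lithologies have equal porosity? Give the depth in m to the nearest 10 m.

Working in km (1 km = 1000 m; k in km⁻¹ = k in m⁻¹ × 1000):
Set phi₀ₐ e^(−kₐZ) = phi₀ᵦ e^(−kᵦZ) ⇒ ln(phi₀ₐ/phi₀ᵦ) = (kₐ − kᵦ)·Z
Z = ln(0.49/0.71) / (0.44 − 0.866) = -0.3709 / -0.426 = 0.871 km

870 m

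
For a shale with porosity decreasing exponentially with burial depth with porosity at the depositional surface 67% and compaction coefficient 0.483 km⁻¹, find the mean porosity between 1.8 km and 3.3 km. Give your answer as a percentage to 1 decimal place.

20.0%

⟨phi⟩ = (1/(z₂−z₁)) ∫ phi₀ e^(−kz) dz = phi₀·(e^(−k·z₁) − e^(−k·z₂)) / (k·(z₂−z₁))
e^(−0.483×1.8) = 0.4192; e^(−0.483×3.3) = 0.2031
⟨phi⟩ = 0.67 × (0.4192 − 0.2031) / (0.483 × 1.5) = 0.67 × 0.2982 = 0.1998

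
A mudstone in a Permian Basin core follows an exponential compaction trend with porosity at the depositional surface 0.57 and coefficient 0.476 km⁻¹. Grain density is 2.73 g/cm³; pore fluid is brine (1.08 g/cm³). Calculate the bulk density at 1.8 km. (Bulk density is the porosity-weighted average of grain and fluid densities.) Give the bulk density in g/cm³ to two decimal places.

2.33 g/cm³

Porosity at depth: φ = 0.57·exp(−0.476×1.8) = 0.57×0.4245 = 0.2420
Bulk density: ρ_b = (1−φ)ρ_g + φ·ρ_f = 0.7580×2.73 + 0.2420×1.08
       = 2.069 + 0.261 = 2.331 g/cm³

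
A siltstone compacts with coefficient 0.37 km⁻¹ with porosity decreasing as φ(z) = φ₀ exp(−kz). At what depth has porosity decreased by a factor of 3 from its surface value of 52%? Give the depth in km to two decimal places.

φ/φ₀ = 1/3 ⇒ exp(−k·z) = 1/3 ⇒ z = ln(3) / k
z = 1.0986 / 0.37 = 2.969 km

2.97 km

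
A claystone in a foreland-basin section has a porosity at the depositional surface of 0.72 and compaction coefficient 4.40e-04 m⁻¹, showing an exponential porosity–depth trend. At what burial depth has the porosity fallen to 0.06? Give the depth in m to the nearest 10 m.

Working in km (1 km = 1000 m; c in km⁻¹ = c in m⁻¹ × 1000):
Invert Athy's law: z = ln(n₀/n) / c
z = ln(0.72/0.06) / 0.44 = ln(12) / 0.44 = 2.4849 / 0.44 = 5.648 km

5650 m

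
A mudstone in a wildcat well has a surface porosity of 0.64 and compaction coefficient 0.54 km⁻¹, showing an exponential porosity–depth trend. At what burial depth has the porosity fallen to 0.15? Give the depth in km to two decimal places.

2.69 km

Invert Athy's law: z = ln(φ₀/φ) / β
z = ln(0.64/0.15) / 0.54 = ln(4.267) / 0.54 = 1.4508 / 0.54 = 2.687 km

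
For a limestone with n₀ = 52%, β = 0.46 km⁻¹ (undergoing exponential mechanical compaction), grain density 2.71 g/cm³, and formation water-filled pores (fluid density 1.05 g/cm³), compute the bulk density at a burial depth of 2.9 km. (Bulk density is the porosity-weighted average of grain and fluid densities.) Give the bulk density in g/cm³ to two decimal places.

Porosity at depth: n = 0.52·exp(−0.46×2.9) = 0.52×0.2634 = 0.1370
Bulk density: ρ_b = (1−n)ρ_g + n·ρ_f = 0.8630×2.71 + 0.1370×1.05
       = 2.339 + 0.144 = 2.483 g/cm³

2.48 g/cm³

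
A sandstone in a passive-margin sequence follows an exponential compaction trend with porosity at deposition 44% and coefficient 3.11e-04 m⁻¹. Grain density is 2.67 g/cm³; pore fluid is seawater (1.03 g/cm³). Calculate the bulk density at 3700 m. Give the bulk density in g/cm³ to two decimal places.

2.44 g/cm³

Working in km (1 km = 1000 m; k in km⁻¹ = k in m⁻¹ × 1000):
Porosity at depth: n = 0.44·exp(−0.311×3.7) = 0.44×0.3164 = 0.1392
Bulk density: ρ_b = (1−n)ρ_g + n·ρ_f = 0.8608×2.67 + 0.1392×1.03
       = 2.298 + 0.143 = 2.442 g/cm³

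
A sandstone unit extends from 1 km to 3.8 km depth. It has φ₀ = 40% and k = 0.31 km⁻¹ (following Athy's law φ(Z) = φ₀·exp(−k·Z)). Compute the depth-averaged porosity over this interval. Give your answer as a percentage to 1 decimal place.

19.6%

⟨φ⟩ = (1/(Z₂−Z₁)) ∫ φ₀ e^(−kZ) dZ = φ₀·(e^(−k·Z₁) − e^(−k·Z₂)) / (k·(Z₂−Z₁))
e^(−0.31×1) = 0.7334; e^(−0.31×3.8) = 0.3079
⟨φ⟩ = 0.4 × (0.7334 − 0.3079) / (0.31 × 2.8) = 0.4 × 0.4903 = 0.1961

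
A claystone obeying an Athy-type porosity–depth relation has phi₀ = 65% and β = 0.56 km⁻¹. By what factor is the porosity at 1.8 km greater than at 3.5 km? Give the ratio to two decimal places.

2.59

phi(d₁)/phi(d₂) = e^(−β·d₁)/e^(−β·d₂) = e^{β(d₂−d₁)}
= exp(0.56 × 1.7) = exp(0.952) = 2.5909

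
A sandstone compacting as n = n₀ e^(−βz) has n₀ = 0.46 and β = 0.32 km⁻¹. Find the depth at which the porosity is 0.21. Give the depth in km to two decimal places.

Invert Athy's law: z = ln(n₀/n) / β
z = ln(0.46/0.21) / 0.32 = ln(2.19) / 0.32 = 0.7841 / 0.32 = 2.450 km

2.45 km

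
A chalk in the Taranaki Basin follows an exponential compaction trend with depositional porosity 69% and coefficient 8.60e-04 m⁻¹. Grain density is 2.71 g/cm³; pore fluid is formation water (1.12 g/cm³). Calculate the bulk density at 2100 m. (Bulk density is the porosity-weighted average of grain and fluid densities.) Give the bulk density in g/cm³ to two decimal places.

Working in km (1 km = 1000 m; β in km⁻¹ = β in m⁻¹ × 1000):
Porosity at depth: n = 0.69·exp(−0.86×2.1) = 0.69×0.1643 = 0.1134
Bulk density: ρ_b = (1−n)ρ_g + n·ρ_f = 0.8866×2.71 + 0.1134×1.12
       = 2.403 + 0.127 = 2.530 g/cm³

2.53 g/cm³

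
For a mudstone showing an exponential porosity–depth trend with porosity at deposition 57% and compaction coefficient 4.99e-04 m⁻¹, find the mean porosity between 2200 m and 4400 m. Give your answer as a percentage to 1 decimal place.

11.5%

Working in km (1 km = 1000 m; β in km⁻¹ = β in m⁻¹ × 1000):
⟨φ⟩ = (1/(Z₂−Z₁)) ∫ φ₀ e^(−βZ) dZ = φ₀·(e^(−β·Z₁) − e^(−β·Z₂)) / (β·(Z₂−Z₁))
e^(−0.499×2.2) = 0.3336; e^(−0.499×4.4) = 0.1113
⟨φ⟩ = 0.57 × (0.3336 − 0.1113) / (0.499 × 2.2) = 0.57 × 0.2025 = 0.1154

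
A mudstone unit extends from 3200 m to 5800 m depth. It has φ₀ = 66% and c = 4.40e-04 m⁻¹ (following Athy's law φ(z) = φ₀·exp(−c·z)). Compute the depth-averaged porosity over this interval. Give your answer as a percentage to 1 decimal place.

Working in km (1 km = 1000 m; c in km⁻¹ = c in m⁻¹ × 1000):
⟨φ⟩ = (1/(z₂−z₁)) ∫ φ₀ e^(−cz) dz = φ₀·(e^(−c·z₁) − e^(−c·z₂)) / (c·(z₂−z₁))
e^(−0.44×3.2) = 0.2446; e^(−0.44×5.8) = 0.0779
⟨φ⟩ = 0.66 × (0.2446 − 0.0779) / (0.44 × 2.6) = 0.66 × 0.1457 = 0.0962

9.6%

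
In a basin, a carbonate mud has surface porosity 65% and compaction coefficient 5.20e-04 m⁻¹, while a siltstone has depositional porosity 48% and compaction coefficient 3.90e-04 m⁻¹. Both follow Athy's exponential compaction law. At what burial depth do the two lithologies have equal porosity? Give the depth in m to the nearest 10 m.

Working in km (1 km = 1000 m; c in km⁻¹ = c in m⁻¹ × 1000):
Set phi₀ₐ e^(−cₐZ) = phi₀ᵦ e^(−cᵦZ) ⇒ ln(phi₀ₐ/phi₀ᵦ) = (cₐ − cᵦ)·Z
Z = ln(0.65/0.48) / (0.52 − 0.39) = 0.3032 / 0.13 = 2.332 km

2330 m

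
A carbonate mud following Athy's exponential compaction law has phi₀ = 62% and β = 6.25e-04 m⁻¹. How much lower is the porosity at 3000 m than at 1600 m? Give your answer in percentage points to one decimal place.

13.3 percentage points

Working in km (1 km = 1000 m; β in km⁻¹ = β in m⁻¹ × 1000):
phi(1.6) = 0.62·e^(−0.625×1.6) = 0.2281
phi(3) = 0.62·e^(−0.625×3) = 0.0951
Δphi = 0.2281 − 0.0951 = 0.1330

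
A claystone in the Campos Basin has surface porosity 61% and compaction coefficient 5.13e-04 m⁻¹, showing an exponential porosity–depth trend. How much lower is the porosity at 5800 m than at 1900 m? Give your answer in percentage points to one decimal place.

19.9 percentage points

Working in km (1 km = 1000 m; c in km⁻¹ = c in m⁻¹ × 1000):
n(1.9) = 0.61·e^(−0.513×1.9) = 0.2302
n(5.8) = 0.61·e^(−0.513×5.8) = 0.0311
Δn = 0.2302 − 0.0311 = 0.1990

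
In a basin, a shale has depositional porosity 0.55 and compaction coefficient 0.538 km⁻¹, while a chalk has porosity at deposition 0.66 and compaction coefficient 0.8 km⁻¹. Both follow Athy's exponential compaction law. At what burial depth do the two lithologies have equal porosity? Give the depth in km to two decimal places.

Set φ₀ₐ e^(−cₐz) = φ₀ᵦ e^(−cᵦz) ⇒ ln(φ₀ₐ/φ₀ᵦ) = (cₐ − cᵦ)·z
z = ln(0.55/0.66) / (0.538 − 0.8) = -0.1823 / -0.262 = 0.696 km

0.70 km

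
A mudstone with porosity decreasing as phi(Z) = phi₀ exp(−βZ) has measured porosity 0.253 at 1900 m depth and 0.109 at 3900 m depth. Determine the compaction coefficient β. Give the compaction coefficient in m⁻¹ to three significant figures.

0.000421 m⁻¹

Working in km (1 km = 1000 m; β in km⁻¹ = β in m⁻¹ × 1000):
Athy: phi(Z) = phi₀ e^(−βZ) ⇒ phi₁/phi₂ = e^{β(Z₂−Z₁)} ⇒ β = ln(phi₁/phi₂)/(Z₂−Z₁)
β = ln(0.253/0.109) / (3.9 − 1.9) = ln(2.321) / 2 = 0.8420 / 2 = 0.421 km⁻¹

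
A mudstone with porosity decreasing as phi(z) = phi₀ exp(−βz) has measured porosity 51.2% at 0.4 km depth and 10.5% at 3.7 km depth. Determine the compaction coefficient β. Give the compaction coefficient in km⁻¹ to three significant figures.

Athy: phi(z) = phi₀ e^(−βz) ⇒ phi₁/phi₂ = e^{β(z₂−z₁)} ⇒ β = ln(phi₁/phi₂)/(z₂−z₁)
β = ln(0.512/0.105) / (3.7 − 0.4) = ln(4.876) / 3.3 = 1.5844 / 3.3 = 0.4801 km⁻¹

0.480 km⁻¹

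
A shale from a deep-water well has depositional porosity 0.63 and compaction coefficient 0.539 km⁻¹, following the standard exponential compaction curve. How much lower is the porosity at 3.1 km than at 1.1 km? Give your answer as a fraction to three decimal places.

φ(1.1) = 0.63·e^(−0.539×1.1) = 0.3482
φ(3.1) = 0.63·e^(−0.539×3.1) = 0.1185
Δφ = 0.3482 − 0.1185 = 0.2297

0.230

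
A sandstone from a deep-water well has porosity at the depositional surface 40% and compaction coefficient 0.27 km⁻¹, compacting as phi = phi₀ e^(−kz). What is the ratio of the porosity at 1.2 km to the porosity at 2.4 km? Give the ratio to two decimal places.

phi(z₁)/phi(z₂) = e^(−k·z₁)/e^(−k·z₂) = e^{k(z₂−z₁)}
= exp(0.27 × 1.2) = exp(0.324) = 1.3826

1.38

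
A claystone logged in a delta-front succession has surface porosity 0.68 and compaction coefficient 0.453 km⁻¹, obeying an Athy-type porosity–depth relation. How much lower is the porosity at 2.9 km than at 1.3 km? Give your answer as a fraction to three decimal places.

0.195

phi(1.3) = 0.68·e^(−0.453×1.3) = 0.3774
phi(2.9) = 0.68·e^(−0.453×2.9) = 0.1828
Δphi = 0.3774 − 0.1828 = 0.1946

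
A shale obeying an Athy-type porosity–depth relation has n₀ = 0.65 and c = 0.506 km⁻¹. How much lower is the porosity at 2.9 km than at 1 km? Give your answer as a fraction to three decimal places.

n(1) = 0.65·e^(−0.506×1) = 0.3919
n(2.9) = 0.65·e^(−0.506×2.9) = 0.1498
Δn = 0.3919 − 0.1498 = 0.2420

0.242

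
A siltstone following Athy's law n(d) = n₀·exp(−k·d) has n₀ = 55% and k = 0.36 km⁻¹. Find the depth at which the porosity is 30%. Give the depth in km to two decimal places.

Invert Athy's law: d = ln(n₀/n) / k
d = ln(0.55/0.3) / 0.36 = ln(1.833) / 0.36 = 0.6061 / 0.36 = 1.684 km

1.68 km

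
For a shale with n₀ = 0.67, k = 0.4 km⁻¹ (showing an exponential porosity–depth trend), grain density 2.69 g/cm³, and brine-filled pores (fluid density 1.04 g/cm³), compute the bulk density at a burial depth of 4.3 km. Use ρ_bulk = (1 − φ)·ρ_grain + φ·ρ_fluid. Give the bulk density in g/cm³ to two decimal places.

2.49 g/cm³

Porosity at depth: n = 0.67·exp(−0.4×4.3) = 0.67×0.1791 = 0.1200
Bulk density: ρ_b = (1−n)ρ_g + n·ρ_f = 0.8800×2.69 + 0.1200×1.04
       = 2.367 + 0.125 = 2.492 g/cm³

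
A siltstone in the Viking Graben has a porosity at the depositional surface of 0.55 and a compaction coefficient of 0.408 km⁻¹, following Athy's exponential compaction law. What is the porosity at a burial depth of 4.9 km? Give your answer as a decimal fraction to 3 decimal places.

0.074

n = n₀·exp(−k·z) = 0.55 × exp(−0.408 × 4.9) = 0.55 × exp(−1.999)
  = 0.55 × 0.1354 = 0.0745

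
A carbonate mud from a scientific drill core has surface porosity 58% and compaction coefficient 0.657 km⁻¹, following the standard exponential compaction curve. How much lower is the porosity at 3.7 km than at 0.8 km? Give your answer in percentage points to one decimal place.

n(0.8) = 0.58·e^(−0.657×0.8) = 0.3429
n(3.7) = 0.58·e^(−0.657×3.7) = 0.0510
Δn = 0.3429 − 0.0510 = 0.2919

29.2 percentage points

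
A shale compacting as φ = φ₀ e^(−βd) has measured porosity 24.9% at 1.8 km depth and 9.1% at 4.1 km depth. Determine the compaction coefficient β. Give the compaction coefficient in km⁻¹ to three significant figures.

0.438 km⁻¹

Athy: φ(d) = φ₀ e^(−βd) ⇒ φ₁/φ₂ = e^{β(d₂−d₁)} ⇒ β = ln(φ₁/φ₂)/(d₂−d₁)
β = ln(0.249/0.091) / (4.1 − 1.8) = ln(2.736) / 2.3 = 1.0066 / 2.3 = 0.4376 km⁻¹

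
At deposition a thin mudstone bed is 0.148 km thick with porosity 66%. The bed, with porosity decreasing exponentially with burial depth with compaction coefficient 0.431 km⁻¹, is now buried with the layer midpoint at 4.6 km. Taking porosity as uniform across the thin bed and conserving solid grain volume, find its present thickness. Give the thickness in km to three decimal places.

0.055 km

Porosity at 4.6 km: n = 0.66·exp(−0.431×4.6) = 0.0909
Solid-volume conservation: h(1−n) = h₀(1−n₀) ⇒ h = h₀·(1−n₀)/(1−n)
h = 0.148 × (1 − 0.66)/(1 − 0.0909) = 0.148 × 0.3740 = 0.0554 km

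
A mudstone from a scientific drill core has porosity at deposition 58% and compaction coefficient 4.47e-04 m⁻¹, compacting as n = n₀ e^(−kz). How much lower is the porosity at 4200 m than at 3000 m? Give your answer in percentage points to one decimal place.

Working in km (1 km = 1000 m; k in km⁻¹ = k in m⁻¹ × 1000):
n(3) = 0.58·e^(−0.447×3) = 0.1517
n(4.2) = 0.58·e^(−0.447×4.2) = 0.0887
Δn = 0.1517 − 0.0887 = 0.0630

6.3 percentage points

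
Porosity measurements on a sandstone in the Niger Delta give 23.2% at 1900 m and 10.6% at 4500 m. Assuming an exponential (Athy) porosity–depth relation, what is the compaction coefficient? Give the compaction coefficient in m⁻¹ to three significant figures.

0.000301 m⁻¹

Working in km (1 km = 1000 m; β in km⁻¹ = β in m⁻¹ × 1000):
Athy: phi(z) = phi₀ e^(−βz) ⇒ phi₁/phi₂ = e^{β(z₂−z₁)} ⇒ β = ln(phi₁/phi₂)/(z₂−z₁)
β = ln(0.232/0.106) / (4.5 − 1.9) = ln(2.189) / 2.6 = 0.7833 / 2.6 = 0.3013 km⁻¹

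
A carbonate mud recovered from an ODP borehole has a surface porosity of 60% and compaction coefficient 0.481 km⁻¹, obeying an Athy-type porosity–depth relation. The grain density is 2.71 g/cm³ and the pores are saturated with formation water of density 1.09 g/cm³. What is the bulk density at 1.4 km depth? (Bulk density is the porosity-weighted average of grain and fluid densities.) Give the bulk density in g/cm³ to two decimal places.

2.21 g/cm³

Porosity at depth: n = 0.6·exp(−0.481×1.4) = 0.6×0.5100 = 0.3060
Bulk density: ρ_b = (1−n)ρ_g + n·ρ_f = 0.6940×2.71 + 0.3060×1.09
       = 1.881 + 0.334 = 2.214 g/cm³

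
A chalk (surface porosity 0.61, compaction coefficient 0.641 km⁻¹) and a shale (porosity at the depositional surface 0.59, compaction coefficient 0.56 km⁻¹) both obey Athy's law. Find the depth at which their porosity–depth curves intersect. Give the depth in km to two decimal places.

Set n₀ₐ e^(−βₐd) = n₀ᵦ e^(−βᵦd) ⇒ ln(n₀ₐ/n₀ᵦ) = (βₐ − βᵦ)·d
d = ln(0.61/0.59) / (0.641 − 0.56) = 0.0333 / 0.081 = 0.412 km

0.41 km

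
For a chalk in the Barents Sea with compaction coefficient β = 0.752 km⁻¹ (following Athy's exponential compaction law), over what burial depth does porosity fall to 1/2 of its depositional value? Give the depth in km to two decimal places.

0.92 km

phi/phi₀ = 1/2 ⇒ exp(−β·d) = 1/2 ⇒ d = ln(2) / β
d = 0.6931 / 0.752 = 0.922 km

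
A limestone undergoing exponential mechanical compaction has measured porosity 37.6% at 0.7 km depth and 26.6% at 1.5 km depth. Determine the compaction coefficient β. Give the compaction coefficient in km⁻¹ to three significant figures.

Athy: phi(d) = phi₀ e^(−βd) ⇒ phi₁/phi₂ = e^{β(d₂−d₁)} ⇒ β = ln(phi₁/phi₂)/(d₂−d₁)
β = ln(0.376/0.266) / (1.5 − 0.7) = ln(1.414) / 0.8 = 0.3461 / 0.8 = 0.4326 km⁻¹

0.433 km⁻¹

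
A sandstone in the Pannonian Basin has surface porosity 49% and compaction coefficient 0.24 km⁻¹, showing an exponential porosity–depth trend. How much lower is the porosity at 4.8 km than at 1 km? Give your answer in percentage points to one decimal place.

23.1 percentage points

φ(1) = 0.49·e^(−0.24×1) = 0.3854
φ(4.8) = 0.49·e^(−0.24×4.8) = 0.1548
Δφ = 0.3854 − 0.1548 = 0.2306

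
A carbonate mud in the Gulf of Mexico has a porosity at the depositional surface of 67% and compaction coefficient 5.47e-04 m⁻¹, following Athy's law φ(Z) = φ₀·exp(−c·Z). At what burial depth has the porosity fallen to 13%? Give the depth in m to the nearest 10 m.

3000 m

Working in km (1 km = 1000 m; c in km⁻¹ = c in m⁻¹ × 1000):
Invert Athy's law: Z = ln(φ₀/φ) / c
Z = ln(0.67/0.13) / 0.547 = ln(5.154) / 0.547 = 1.6397 / 0.547 = 2.998 km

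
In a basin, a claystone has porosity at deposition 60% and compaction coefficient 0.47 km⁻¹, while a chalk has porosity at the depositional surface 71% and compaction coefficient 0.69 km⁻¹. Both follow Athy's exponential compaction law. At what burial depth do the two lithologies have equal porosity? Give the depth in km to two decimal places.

Set phi₀ₐ e^(−βₐd) = phi₀ᵦ e^(−βᵦd) ⇒ ln(phi₀ₐ/phi₀ᵦ) = (βₐ − βᵦ)·d
d = ln(0.6/0.71) / (0.47 − 0.69) = -0.1683 / -0.22 = 0.765 km

0.77 km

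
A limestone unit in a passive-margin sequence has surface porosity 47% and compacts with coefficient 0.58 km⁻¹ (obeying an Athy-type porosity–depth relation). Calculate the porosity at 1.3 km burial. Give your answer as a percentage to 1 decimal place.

φ = φ₀·exp(−c·d) = 0.47 × exp(−0.58 × 1.3) = 0.47 × exp(−0.754)
  = 0.47 × 0.4705 = 0.2211

22.1%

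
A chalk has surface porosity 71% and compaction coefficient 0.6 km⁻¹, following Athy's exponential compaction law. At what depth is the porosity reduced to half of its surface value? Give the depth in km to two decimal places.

φ/φ₀ = 1/2 ⇒ exp(−c·z) = 1/2 ⇒ z = ln(2) / c
z = 0.6931 / 0.6 = 1.155 km

1.16 km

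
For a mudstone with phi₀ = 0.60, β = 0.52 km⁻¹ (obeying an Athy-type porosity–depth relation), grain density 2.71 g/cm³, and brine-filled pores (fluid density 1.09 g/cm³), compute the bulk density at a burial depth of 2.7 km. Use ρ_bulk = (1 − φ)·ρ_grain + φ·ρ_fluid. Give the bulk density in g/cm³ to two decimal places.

Porosity at depth: phi = 0.6·exp(−0.52×2.7) = 0.6×0.2456 = 0.1474
Bulk density: ρ_b = (1−phi)ρ_g + phi·ρ_f = 0.8526×2.71 + 0.1474×1.09
       = 2.311 + 0.161 = 2.471 g/cm³

2.47 g/cm³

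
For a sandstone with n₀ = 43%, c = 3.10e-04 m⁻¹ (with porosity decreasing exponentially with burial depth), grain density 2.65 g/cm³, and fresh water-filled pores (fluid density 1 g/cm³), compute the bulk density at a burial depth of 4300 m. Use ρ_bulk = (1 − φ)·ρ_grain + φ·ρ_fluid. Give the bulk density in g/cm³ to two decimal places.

Working in km (1 km = 1000 m; c in km⁻¹ = c in m⁻¹ × 1000):
Porosity at depth: n = 0.43·exp(−0.31×4.3) = 0.43×0.2637 = 0.1134
Bulk density: ρ_b = (1−n)ρ_g + n·ρ_f = 0.8866×2.65 + 0.1134×1
       = 2.350 + 0.113 = 2.463 g/cm³

2.46 g/cm³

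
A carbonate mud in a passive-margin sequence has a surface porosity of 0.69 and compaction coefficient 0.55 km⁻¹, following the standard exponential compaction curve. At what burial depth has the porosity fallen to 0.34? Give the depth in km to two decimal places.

1.29 km

Invert Athy's law: Z = ln(n₀/n) / β
Z = ln(0.69/0.34) / 0.55 = ln(2.029) / 0.55 = 0.7077 / 0.55 = 1.287 km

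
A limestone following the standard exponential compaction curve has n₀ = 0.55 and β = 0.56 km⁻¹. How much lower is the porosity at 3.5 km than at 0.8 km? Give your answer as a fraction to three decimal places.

n(0.8) = 0.55·e^(−0.56×0.8) = 0.3514
n(3.5) = 0.55·e^(−0.56×3.5) = 0.0775
Δn = 0.3514 − 0.0775 = 0.2739

0.274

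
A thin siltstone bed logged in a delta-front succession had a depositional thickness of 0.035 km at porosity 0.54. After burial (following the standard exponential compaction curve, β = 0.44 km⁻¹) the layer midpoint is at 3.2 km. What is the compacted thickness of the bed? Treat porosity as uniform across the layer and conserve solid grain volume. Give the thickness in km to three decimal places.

Porosity at 3.2 km: phi = 0.54·exp(−0.44×3.2) = 0.1321
Solid-volume conservation: h(1−phi) = h₀(1−phi₀) ⇒ h = h₀·(1−phi₀)/(1−phi)
h = 0.035 × (1 − 0.54)/(1 − 0.1321) = 0.035 × 0.5300 = 0.0186 km

0.019 km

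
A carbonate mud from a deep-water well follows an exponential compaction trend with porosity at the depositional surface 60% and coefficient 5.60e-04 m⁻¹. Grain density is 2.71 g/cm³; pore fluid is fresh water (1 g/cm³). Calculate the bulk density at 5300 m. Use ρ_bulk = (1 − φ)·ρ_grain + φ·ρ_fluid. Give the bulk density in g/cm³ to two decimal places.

Working in km (1 km = 1000 m; β in km⁻¹ = β in m⁻¹ × 1000):
Porosity at depth: n = 0.6·exp(−0.56×5.3) = 0.6×0.0514 = 0.0308
Bulk density: ρ_b = (1−n)ρ_g + n·ρ_f = 0.9692×2.71 + 0.0308×1
       = 2.626 + 0.031 = 2.657 g/cm³

2.66 g/cm³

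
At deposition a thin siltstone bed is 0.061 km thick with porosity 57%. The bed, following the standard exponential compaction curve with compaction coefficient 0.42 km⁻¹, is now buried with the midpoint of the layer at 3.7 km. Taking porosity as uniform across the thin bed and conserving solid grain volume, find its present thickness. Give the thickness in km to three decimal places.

0.030 km

Porosity at 3.7 km: phi = 0.57·exp(−0.42×3.7) = 0.1205
Solid-volume conservation: h(1−phi) = h₀(1−phi₀) ⇒ h = h₀·(1−phi₀)/(1−phi)
h = 0.061 × (1 − 0.57)/(1 − 0.1205) = 0.061 × 0.4889 = 0.0298 km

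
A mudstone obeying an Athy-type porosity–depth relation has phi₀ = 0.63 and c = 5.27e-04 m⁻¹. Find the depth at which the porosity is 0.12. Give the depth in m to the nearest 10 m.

3150 m

Working in km (1 km = 1000 m; c in km⁻¹ = c in m⁻¹ × 1000):
Invert Athy's law: d = ln(phi₀/phi) / c
d = ln(0.63/0.12) / 0.527 = ln(5.25) / 0.527 = 1.6582 / 0.527 = 3.147 km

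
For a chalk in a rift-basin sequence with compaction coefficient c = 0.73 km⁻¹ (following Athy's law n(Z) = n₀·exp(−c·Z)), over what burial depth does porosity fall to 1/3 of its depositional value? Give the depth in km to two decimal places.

1.50 km

n/n₀ = 1/3 ⇒ exp(−c·Z) = 1/3 ⇒ Z = ln(3) / c
Z = 1.0986 / 0.73 = 1.505 km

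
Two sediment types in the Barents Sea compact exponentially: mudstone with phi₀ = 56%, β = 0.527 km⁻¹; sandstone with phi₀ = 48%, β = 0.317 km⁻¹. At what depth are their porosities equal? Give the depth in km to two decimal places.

0.73 km

Set phi₀ₐ e^(−βₐz) = phi₀ᵦ e^(−βᵦz) ⇒ ln(phi₀ₐ/phi₀ᵦ) = (βₐ − βᵦ)·z
z = ln(0.56/0.48) / (0.527 − 0.317) = 0.1542 / 0.21 = 0.734 km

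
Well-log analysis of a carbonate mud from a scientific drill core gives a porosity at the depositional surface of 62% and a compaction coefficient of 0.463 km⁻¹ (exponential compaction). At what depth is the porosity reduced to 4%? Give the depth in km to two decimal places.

Invert Athy's law: z = ln(phi₀/phi) / c
z = ln(0.62/0.04) / 0.463 = ln(15.5) / 0.463 = 2.7408 / 0.463 = 5.920 km

5.92 km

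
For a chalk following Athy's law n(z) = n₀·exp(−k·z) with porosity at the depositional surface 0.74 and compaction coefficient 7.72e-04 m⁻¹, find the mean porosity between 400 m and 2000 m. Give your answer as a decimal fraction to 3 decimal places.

0.312

Working in km (1 km = 1000 m; k in km⁻¹ = k in m⁻¹ × 1000):
⟨n⟩ = (1/(z₂−z₁)) ∫ n₀ e^(−kz) dz = n₀·(e^(−k·z₁) − e^(−k·z₂)) / (k·(z₂−z₁))
e^(−0.772×0.4) = 0.7343; e^(−0.772×2) = 0.2135
⟨n⟩ = 0.74 × (0.7343 − 0.2135) / (0.772 × 1.6) = 0.74 × 0.4216 = 0.3120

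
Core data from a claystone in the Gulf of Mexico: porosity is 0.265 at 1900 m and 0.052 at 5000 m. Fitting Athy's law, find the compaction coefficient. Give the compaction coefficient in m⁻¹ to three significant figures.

Working in km (1 km = 1000 m; c in km⁻¹ = c in m⁻¹ × 1000):
Athy: phi(d) = phi₀ e^(−cd) ⇒ phi₁/phi₂ = e^{c(d₂−d₁)} ⇒ c = ln(phi₁/phi₂)/(d₂−d₁)
c = ln(0.265/0.052) / (5 − 1.9) = ln(5.096) / 3.1 = 1.6285 / 3.1 = 0.5253 km⁻¹

0.000525 m⁻¹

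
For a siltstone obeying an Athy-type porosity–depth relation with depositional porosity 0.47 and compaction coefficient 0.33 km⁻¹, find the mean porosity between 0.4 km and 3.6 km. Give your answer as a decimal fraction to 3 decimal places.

0.254

⟨n⟩ = (1/(Z₂−Z₁)) ∫ n₀ e^(−kZ) dZ = n₀·(e^(−k·Z₁) − e^(−k·Z₂)) / (k·(Z₂−Z₁))
e^(−0.33×0.4) = 0.8763; e^(−0.33×3.6) = 0.3048
⟨n⟩ = 0.47 × (0.8763 − 0.3048) / (0.33 × 3.2) = 0.47 × 0.5412 = 0.2544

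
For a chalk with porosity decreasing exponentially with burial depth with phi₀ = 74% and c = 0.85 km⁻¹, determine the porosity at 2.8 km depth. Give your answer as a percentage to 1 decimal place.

6.8%

phi = phi₀·exp(−c·Z) = 0.74 × exp(−0.85 × 2.8) = 0.74 × exp(−2.38)
  = 0.74 × 0.0926 = 0.0685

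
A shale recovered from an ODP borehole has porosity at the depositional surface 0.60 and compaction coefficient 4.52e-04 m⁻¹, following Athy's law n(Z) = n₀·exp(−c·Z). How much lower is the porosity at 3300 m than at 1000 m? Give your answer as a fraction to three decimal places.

0.247

Working in km (1 km = 1000 m; c in km⁻¹ = c in m⁻¹ × 1000):
n(1) = 0.6·e^(−0.452×1) = 0.3818
n(3.3) = 0.6·e^(−0.452×3.3) = 0.1350
Δn = 0.3818 − 0.1350 = 0.2468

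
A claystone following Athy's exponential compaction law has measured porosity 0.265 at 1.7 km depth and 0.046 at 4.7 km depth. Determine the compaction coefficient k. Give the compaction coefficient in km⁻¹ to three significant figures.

Athy: φ(z) = φ₀ e^(−kz) ⇒ φ₁/φ₂ = e^{k(z₂−z₁)} ⇒ k = ln(φ₁/φ₂)/(z₂−z₁)
k = ln(0.265/0.046) / (4.7 − 1.7) = ln(5.761) / 3 = 1.7511 / 3 = 0.5837 km⁻¹

0.584 km⁻¹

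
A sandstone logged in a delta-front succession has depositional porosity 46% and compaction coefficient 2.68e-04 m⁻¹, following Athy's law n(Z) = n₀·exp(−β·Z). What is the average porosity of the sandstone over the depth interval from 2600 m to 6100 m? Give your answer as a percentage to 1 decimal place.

Working in km (1 km = 1000 m; β in km⁻¹ = β in m⁻¹ × 1000):
⟨n⟩ = (1/(Z₂−Z₁)) ∫ n₀ e^(−βZ) dZ = n₀·(e^(−β·Z₁) − e^(−β·Z₂)) / (β·(Z₂−Z₁))
e^(−0.268×2.6) = 0.4982; e^(−0.268×6.1) = 0.1950
⟨n⟩ = 0.46 × (0.4982 − 0.1950) / (0.268 × 3.5) = 0.46 × 0.3232 = 0.1487

14.9%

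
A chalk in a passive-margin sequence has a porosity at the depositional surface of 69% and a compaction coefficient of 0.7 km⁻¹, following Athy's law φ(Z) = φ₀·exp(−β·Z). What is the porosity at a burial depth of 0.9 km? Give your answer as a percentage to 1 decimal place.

φ = φ₀·exp(−β·Z) = 0.69 × exp(−0.7 × 0.9) = 0.69 × exp(−0.63)
  = 0.69 × 0.5326 = 0.3675

36.7%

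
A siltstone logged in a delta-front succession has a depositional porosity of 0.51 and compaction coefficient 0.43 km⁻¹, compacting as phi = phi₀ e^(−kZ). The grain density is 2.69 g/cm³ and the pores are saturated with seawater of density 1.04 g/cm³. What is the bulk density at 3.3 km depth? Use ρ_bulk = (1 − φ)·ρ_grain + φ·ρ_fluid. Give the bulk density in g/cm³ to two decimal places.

Porosity at depth: phi = 0.51·exp(−0.43×3.3) = 0.51×0.2420 = 0.1234
Bulk density: ρ_b = (1−phi)ρ_g + phi·ρ_f = 0.8766×2.69 + 0.1234×1.04
       = 2.358 + 0.128 = 2.486 g/cm³

2.49 g/cm³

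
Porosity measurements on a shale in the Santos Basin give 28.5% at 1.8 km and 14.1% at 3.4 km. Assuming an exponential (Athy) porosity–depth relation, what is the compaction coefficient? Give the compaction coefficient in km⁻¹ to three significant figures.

0.440 km⁻¹

Athy: n(z) = n₀ e^(−cz) ⇒ n₁/n₂ = e^{c(z₂−z₁)} ⇒ c = ln(n₁/n₂)/(z₂−z₁)
c = ln(0.285/0.141) / (3.4 − 1.8) = ln(2.021) / 1.6 = 0.7037 / 1.6 = 0.4398 km⁻¹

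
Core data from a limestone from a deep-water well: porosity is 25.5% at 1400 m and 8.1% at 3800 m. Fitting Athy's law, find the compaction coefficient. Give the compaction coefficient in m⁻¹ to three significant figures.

0.000478 m⁻¹

Working in km (1 km = 1000 m; k in km⁻¹ = k in m⁻¹ × 1000):
Athy: φ(z) = φ₀ e^(−kz) ⇒ φ₁/φ₂ = e^{k(z₂−z₁)} ⇒ k = ln(φ₁/φ₂)/(z₂−z₁)
k = ln(0.255/0.081) / (3.8 − 1.4) = ln(3.148) / 2.4 = 1.1468 / 2.4 = 0.4778 km⁻¹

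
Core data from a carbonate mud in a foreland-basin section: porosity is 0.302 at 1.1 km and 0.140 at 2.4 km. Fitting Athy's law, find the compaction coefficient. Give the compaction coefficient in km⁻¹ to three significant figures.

0.591 km⁻¹

Athy: phi(z) = phi₀ e^(−cz) ⇒ phi₁/phi₂ = e^{c(z₂−z₁)} ⇒ c = ln(phi₁/phi₂)/(z₂−z₁)
c = ln(0.302/0.14) / (2.4 − 1.1) = ln(2.157) / 1.3 = 0.7688 / 1.3 = 0.5914 km⁻¹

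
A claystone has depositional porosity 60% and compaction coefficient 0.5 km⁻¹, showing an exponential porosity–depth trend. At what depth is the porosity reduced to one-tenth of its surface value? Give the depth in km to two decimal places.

4.61 km

n/n₀ = 1/10 ⇒ exp(−c·d) = 1/10 ⇒ d = ln(10) / c
d = 2.3026 / 0.5 = 4.605 km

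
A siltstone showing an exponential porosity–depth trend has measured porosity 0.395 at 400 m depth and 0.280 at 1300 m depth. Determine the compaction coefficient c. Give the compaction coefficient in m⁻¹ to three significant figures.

Working in km (1 km = 1000 m; c in km⁻¹ = c in m⁻¹ × 1000):
Athy: phi(d) = phi₀ e^(−cd) ⇒ phi₁/phi₂ = e^{c(d₂−d₁)} ⇒ c = ln(phi₁/phi₂)/(d₂−d₁)
c = ln(0.395/0.28) / (1.3 − 0.4) = ln(1.411) / 0.9 = 0.3441 / 0.9 = 0.3823 km⁻¹

0.000382 m⁻¹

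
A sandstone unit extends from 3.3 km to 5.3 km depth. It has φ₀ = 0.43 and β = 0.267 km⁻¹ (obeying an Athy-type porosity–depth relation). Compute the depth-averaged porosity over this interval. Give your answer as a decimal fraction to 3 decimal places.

⟨φ⟩ = (1/(z₂−z₁)) ∫ φ₀ e^(−βz) dz = φ₀·(e^(−β·z₁) − e^(−β·z₂)) / (β·(z₂−z₁))
e^(−0.267×3.3) = 0.4143; e^(−0.267×5.3) = 0.2429
⟨φ⟩ = 0.43 × (0.4143 − 0.2429) / (0.267 × 2) = 0.43 × 0.3210 = 0.1380

0.138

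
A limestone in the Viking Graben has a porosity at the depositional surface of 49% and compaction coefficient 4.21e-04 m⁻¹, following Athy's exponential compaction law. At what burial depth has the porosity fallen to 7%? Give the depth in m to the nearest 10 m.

Working in km (1 km = 1000 m; β in km⁻¹ = β in m⁻¹ × 1000):
Invert Athy's law: d = ln(n₀/n) / β
d = ln(0.49/0.07) / 0.421 = ln(7) / 0.421 = 1.9459 / 0.421 = 4.622 km

4620 m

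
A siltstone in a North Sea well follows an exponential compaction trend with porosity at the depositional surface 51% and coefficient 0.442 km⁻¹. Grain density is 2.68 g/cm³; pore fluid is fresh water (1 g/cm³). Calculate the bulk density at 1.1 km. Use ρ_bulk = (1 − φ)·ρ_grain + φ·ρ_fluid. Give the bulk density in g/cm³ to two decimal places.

Porosity at depth: n = 0.51·exp(−0.442×1.1) = 0.51×0.6150 = 0.3136
Bulk density: ρ_b = (1−n)ρ_g + n·ρ_f = 0.6864×2.68 + 0.3136×1
       = 1.839 + 0.314 = 2.153 g/cm³

2.15 g/cm³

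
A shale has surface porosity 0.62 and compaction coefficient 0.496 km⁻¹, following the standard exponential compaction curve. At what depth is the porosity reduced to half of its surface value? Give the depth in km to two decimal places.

1.40 km

phi/phi₀ = 1/2 ⇒ exp(−k·Z) = 1/2 ⇒ Z = ln(2) / k
Z = 0.6931 / 0.496 = 1.397 km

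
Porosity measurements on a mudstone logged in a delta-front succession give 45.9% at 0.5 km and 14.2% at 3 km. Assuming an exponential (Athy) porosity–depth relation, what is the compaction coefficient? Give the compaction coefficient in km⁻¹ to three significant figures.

Athy: phi(Z) = phi₀ e^(−cZ) ⇒ phi₁/phi₂ = e^{c(Z₂−Z₁)} ⇒ c = ln(phi₁/phi₂)/(Z₂−Z₁)
c = ln(0.459/0.142) / (3 − 0.5) = ln(3.232) / 2.5 = 1.1732 / 2.5 = 0.4693 km⁻¹

0.469 km⁻¹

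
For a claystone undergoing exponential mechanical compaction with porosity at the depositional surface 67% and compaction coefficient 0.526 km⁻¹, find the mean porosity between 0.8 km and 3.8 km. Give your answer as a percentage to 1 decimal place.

22.1%

⟨φ⟩ = (1/(z₂−z₁)) ∫ φ₀ e^(−cz) dz = φ₀·(e^(−c·z₁) − e^(−c·z₂)) / (c·(z₂−z₁))
e^(−0.526×0.8) = 0.6565; e^(−0.526×3.8) = 0.1355
⟨φ⟩ = 0.67 × (0.6565 − 0.1355) / (0.526 × 3) = 0.67 × 0.3302 = 0.2212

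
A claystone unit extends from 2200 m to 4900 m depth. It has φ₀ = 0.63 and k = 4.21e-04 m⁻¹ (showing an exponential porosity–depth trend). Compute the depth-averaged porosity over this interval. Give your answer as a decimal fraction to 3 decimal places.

Working in km (1 km = 1000 m; k in km⁻¹ = k in m⁻¹ × 1000):
⟨φ⟩ = (1/(z₂−z₁)) ∫ φ₀ e^(−kz) dz = φ₀·(e^(−k·z₁) − e^(−k·z₂)) / (k·(z₂−z₁))
e^(−0.421×2.2) = 0.3961; e^(−0.421×4.9) = 0.1271
⟨φ⟩ = 0.63 × (0.3961 − 0.1271) / (0.421 × 2.7) = 0.63 × 0.2366 = 0.1491

0.149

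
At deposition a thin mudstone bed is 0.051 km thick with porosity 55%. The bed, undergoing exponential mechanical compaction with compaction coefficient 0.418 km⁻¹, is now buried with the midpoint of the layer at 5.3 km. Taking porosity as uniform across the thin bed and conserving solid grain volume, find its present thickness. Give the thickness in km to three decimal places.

Porosity at 5.3 km: φ = 0.55·exp(−0.418×5.3) = 0.0600
Solid-volume conservation: h(1−φ) = h₀(1−φ₀) ⇒ h = h₀·(1−φ₀)/(1−φ)
h = 0.051 × (1 − 0.55)/(1 − 0.0600) = 0.051 × 0.4787 = 0.0244 km

0.024 km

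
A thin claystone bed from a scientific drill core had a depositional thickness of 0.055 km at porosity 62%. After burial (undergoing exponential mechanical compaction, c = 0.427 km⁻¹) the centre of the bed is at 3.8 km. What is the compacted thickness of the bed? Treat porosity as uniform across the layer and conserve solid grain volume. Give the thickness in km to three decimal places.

0.024 km

Porosity at 3.8 km: n = 0.62·exp(−0.427×3.8) = 0.1224
Solid-volume conservation: h(1−n) = h₀(1−n₀) ⇒ h = h₀·(1−n₀)/(1−n)
h = 0.055 × (1 − 0.62)/(1 − 0.1224) = 0.055 × 0.4330 = 0.0238 km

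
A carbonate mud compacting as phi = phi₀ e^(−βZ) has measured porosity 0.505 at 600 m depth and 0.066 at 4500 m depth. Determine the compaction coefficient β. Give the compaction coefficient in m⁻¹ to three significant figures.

0.000522 m⁻¹

Working in km (1 km = 1000 m; β in km⁻¹ = β in m⁻¹ × 1000):
Athy: phi(Z) = phi₀ e^(−βZ) ⇒ phi₁/phi₂ = e^{β(Z₂−Z₁)} ⇒ β = ln(phi₁/phi₂)/(Z₂−Z₁)
β = ln(0.505/0.066) / (4.5 − 0.6) = ln(7.652) / 3.9 = 2.0349 / 3.9 = 0.5218 km⁻¹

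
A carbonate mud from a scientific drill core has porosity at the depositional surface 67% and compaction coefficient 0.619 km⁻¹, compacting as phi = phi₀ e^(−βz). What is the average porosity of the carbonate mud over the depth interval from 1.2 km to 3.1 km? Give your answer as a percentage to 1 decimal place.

18.7%

⟨phi⟩ = (1/(z₂−z₁)) ∫ phi₀ e^(−βz) dz = phi₀·(e^(−β·z₁) − e^(−β·z₂)) / (β·(z₂−z₁))
e^(−0.619×1.2) = 0.4758; e^(−0.619×3.1) = 0.1468
⟨phi⟩ = 0.67 × (0.4758 − 0.1468) / (0.619 × 1.9) = 0.67 × 0.2797 = 0.1874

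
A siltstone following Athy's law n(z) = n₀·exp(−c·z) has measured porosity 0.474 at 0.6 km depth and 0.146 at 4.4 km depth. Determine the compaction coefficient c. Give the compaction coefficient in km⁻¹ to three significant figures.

0.310 km⁻¹

Athy: n(z) = n₀ e^(−cz) ⇒ n₁/n₂ = e^{c(z₂−z₁)} ⇒ c = ln(n₁/n₂)/(z₂−z₁)
c = ln(0.474/0.146) / (4.4 − 0.6) = ln(3.247) / 3.8 = 1.1776 / 3.8 = 0.3099 km⁻¹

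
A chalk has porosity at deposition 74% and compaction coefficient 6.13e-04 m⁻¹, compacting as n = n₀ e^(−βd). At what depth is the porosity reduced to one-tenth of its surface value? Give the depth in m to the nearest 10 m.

3760 m

Working in km (1 km = 1000 m; β in km⁻¹ = β in m⁻¹ × 1000):
n/n₀ = 1/10 ⇒ exp(−β·d) = 1/10 ⇒ d = ln(10) / β
d = 2.3026 / 0.613 = 3.756 km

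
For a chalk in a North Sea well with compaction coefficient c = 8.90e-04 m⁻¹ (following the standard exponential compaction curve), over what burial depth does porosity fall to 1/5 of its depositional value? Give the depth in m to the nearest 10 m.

1810 m

Working in km (1 km = 1000 m; c in km⁻¹ = c in m⁻¹ × 1000):
n/n₀ = 1/5 ⇒ exp(−c·d) = 1/5 ⇒ d = ln(5) / c
d = 1.6094 / 0.89 = 1.808 km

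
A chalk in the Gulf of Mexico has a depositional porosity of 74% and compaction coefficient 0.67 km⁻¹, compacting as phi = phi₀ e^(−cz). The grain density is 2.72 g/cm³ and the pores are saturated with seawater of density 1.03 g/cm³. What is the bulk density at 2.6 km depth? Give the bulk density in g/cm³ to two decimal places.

Porosity at depth: phi = 0.74·exp(−0.67×2.6) = 0.74×0.1752 = 0.1296
Bulk density: ρ_b = (1−phi)ρ_g + phi·ρ_f = 0.8704×2.72 + 0.1296×1.03
       = 2.367 + 0.134 = 2.501 g/cm³

2.50 g/cm³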